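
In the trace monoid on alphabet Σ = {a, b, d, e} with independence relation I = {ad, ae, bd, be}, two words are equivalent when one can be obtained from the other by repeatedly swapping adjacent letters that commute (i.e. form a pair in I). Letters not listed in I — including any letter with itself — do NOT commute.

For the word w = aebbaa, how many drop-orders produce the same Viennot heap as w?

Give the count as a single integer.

6

piece 0:a — minimal
piece 1:e — minimal
piece 2:b rests on {0:a}
piece 3:b rests on {2:b}
piece 4:a rests on {3:b}
piece 5:a rests on {4:a}
minimal pieces: {0:a, 1:e}
ways to finish when only these pieces remain (= sum over removing one remaining piece with nothing left below it):
  1 left: {1}→1  {5}→1
  2 left: {1,5}→2  {4,5}→1
  3 left: {1,4,5}→3  {3,4,5}→1
  4 left: {1,3,4,5}→4  {2,3,4,5}→1
  placing 0:a first → 5 extensions
  placing 1:e first → 1 extensions
total linear extensions = 6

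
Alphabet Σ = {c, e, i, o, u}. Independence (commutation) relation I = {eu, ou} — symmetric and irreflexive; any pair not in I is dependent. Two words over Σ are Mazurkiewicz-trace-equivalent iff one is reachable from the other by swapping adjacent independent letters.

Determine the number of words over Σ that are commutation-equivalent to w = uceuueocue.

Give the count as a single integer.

20

drop 0:u onto floor
drop 1:c onto {0:u}
drop 2:e onto {1:c}
drop 3:u onto {1:c}
drop 4:u onto {3:u}
drop 5:e onto {2:e}
drop 6:o onto {5:e}
drop 7:c onto {4:u, 6:o}
drop 8:u onto {7:c}
drop 9:e onto {7:c}
ground layer = {0:u}
drop-orders for the pieces not yet dropped (sum over which currently-grounded one goes next):
  1 to go: {8} 1  {9} 1
  2 to go: {8,9} 2
  3 to go: {7,8,9} 2
  4 to go: {4,7,8,9} 2  {6,7,8,9} 2
  5 to go: {3,4,7,8,9} 2  {4,6,7,8,9} 4  {5,6,7,8,9} 2
  6 to go: {2,5,6,7,8,9} 2  {3,4,6,7,8,9} 6  {4,5,6,7,8,9} 6
  7 to go: {2,4,5,6,7,8,9} 8  {3,4,5,6,7,8,9} 12
  8 to go: {2,3,4,5,6,7,8,9} 20
  if 0:u drops first: 20 orders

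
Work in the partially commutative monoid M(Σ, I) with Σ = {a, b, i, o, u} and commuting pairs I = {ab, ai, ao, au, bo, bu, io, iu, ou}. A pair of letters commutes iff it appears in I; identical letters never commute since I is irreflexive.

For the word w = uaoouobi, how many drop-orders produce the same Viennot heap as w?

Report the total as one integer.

#0=u has no predecessor
#1=a has no predecessor
#2=o has no predecessor
#3=o depends on [2:o]
#4=u depends on [0:u]
#5=o depends on [3:o]
#6=b has no predecessor
#7=i depends on [6:b]
sources: [0:u, 1:a, 2:o, 6:b]
N(rest) = Σ N(rest − s) over sources s of rest; N(one piece) = 1:
  size 1 → [1]=1  [4]=1  [5]=1  [7]=1
  size 2 → [0,4]=1  [1,4]=2  [1,5]=2  [1,7]=2  [3,5]=1  [4,5]=2  [4,7]=2  [5,7]=2  [6,7]=1
  size 3 → [0,1,4]=3  [0,4,5]=3  [0,4,7]=3  [1,3,5]=3  [1,4,5]=6  [1,4,7]=6  [1,5,7]=6  [1,6,7]=3  [2,3,5]=1  [3,4,5]=3  [3,5,7]=3  [4,5,7]=6  [4,6,7]=3  [5,6,7]=3
  size 4 → [0,1,4,5]=12  [0,1,4,7]=12  [0,3,4,5]=6  [0,4,5,7]=12  [0,4,6,7]=6  [1,2,3,5]=4  [1,3,4,5]=12  [1,3,5,7]=12  [1,4,5,7]=24  [1,4,6,7]=12  [1,5,6,7]=12  [2,3,4,5]=4  [2,3,5,7]=4  [3,4,5,7]=12  [3,5,6,7]=6  [4,5,6,7]=12
  size 5 → [0,1,3,4,5]=30  [0,1,4,5,7]=60  [0,1,4,6,7]=30  [0,2,3,4,5]=10  [0,3,4,5,7]=30  [0,4,5,6,7]=30  [1,2,3,4,5]=20  [1,2,3,5,7]=20  [1,3,4,5,7]=60  [1,3,5,6,7]=30  [1,4,5,6,7]=60  [2,3,4,5,7]=20  [2,3,5,6,7]=10  [3,4,5,6,7]=30
  size 6 → [0,1,2,3,4,5]=60  [0,1,3,4,5,7]=180  [0,1,4,5,6,7]=180  [0,2,3,4,5,7]=60  [0,3,4,5,6,7]=90  [1,2,3,4,5,7]=120  [1,2,3,5,6,7]=60  [1,3,4,5,6,7]=180  [2,3,4,5,6,7]=60
  first=0(u) contributes 420
  first=1(a) contributes 210
  first=2(o) contributes 630
  first=6(b) contributes 420
|[w]| = 1680

1680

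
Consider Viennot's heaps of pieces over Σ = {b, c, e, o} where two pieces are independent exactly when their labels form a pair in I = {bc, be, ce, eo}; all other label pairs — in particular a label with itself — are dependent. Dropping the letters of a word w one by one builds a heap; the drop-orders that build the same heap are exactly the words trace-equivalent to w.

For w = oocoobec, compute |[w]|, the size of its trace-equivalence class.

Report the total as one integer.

piece 0:o — minimal
piece 1:o rests on {0:o}
piece 2:c rests on {1:o}
piece 3:o rests on {2:c}
piece 4:o rests on {3:o}
piece 5:b rests on {4:o}
piece 6:e — minimal
piece 7:c rests on {4:o}
minimal pieces: {0:o, 6:e}
ways to finish when only these pieces remain (= sum over removing one remaining piece with nothing left below it):
  1 left: {5}→1  {6}→1  {7}→1
  2 left: {5,6}→2  {5,7}→2  {6,7}→2
  3 left: {4,5,7}→2  {5,6,7}→6
  4 left: {3,4,5,7}→2  {4,5,6,7}→8
  5 left: {2,3,4,5,7}→2  {3,4,5,6,7}→10
  6 left: {1,2,3,4,5,7}→2  {2,3,4,5,6,7}→12
  placing 0:o first → 14 extensions
  placing 6:e first → 2 extensions
total linear extensions = 16

16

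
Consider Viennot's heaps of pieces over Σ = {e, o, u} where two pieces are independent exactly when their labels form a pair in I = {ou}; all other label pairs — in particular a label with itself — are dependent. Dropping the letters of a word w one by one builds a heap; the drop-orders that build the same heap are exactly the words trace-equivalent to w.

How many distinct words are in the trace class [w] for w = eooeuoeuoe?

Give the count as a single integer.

4

drop 0:e onto floor
drop 1:o onto {0:e}
drop 2:o onto {1:o}
drop 3:e onto {2:o}
drop 4:u onto {3:e}
drop 5:o onto {3:e}
drop 6:e onto {4:u, 5:o}
drop 7:u onto {6:e}
drop 8:o onto {6:e}
drop 9:e onto {7:u, 8:o}
ground layer = {0:e}
drop-orders for the pieces not yet dropped (sum over which currently-grounded one goes next):
  1 to go: {9} 1
  2 to go: {7,9} 1  {8,9} 1
  3 to go: {7,8,9} 2
  4 to go: {6,7,8,9} 2
  5 to go: {4,6,7,8,9} 2  {5,6,7,8,9} 2
  6 to go: {4,5,6,7,8,9} 4
  7 to go: {3,4,5,6,7,8,9} 4
  8 to go: {2,3,4,5,6,7,8,9} 4
  if 0:e drops first: 4 orders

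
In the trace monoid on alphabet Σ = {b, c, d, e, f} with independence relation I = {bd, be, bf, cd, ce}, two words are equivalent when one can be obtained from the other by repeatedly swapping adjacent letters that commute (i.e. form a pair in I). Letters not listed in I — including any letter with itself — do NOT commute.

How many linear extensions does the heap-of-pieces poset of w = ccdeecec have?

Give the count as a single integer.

70

piece 0:c — minimal
piece 1:c rests on {0:c}
piece 2:d — minimal
piece 3:e rests on {2:d}
piece 4:e rests on {3:e}
piece 5:c rests on {1:c}
piece 6:e rests on {4:e}
piece 7:c rests on {5:c}
minimal pieces: {0:c, 2:d}
ways to finish when only these pieces remain (= sum over removing one remaining piece with nothing left below it):
  1 left: {6}→1  {7}→1
  2 left: {4,6}→1  {5,7}→1  {6,7}→2
  3 left: {1,5,7}→1  {3,4,6}→1  {4,6,7}→3  {5,6,7}→3
  4 left: {0,1,5,7}→1  {1,5,6,7}→4  {2,3,4,6}→1  {3,4,6,7}→4  {4,5,6,7}→6
  5 left: {0,1,5,6,7}→5  {1,4,5,6,7}→10  {2,3,4,6,7}→5  {3,4,5,6,7}→10
  6 left: {0,1,4,5,6,7}→15  {1,3,4,5,6,7}→20  {2,3,4,5,6,7}→15
  placing 0:c first → 35 extensions
  placing 2:d first → 35 extensions
total linear extensions = 70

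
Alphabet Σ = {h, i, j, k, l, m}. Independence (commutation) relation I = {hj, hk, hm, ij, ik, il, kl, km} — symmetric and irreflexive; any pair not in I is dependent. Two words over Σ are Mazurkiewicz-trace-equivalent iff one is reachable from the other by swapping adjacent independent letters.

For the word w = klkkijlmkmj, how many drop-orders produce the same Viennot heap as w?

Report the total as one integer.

120

drop 0:k onto floor
drop 1:l onto floor
drop 2:k onto {0:k}
drop 3:k onto {2:k}
drop 4:i onto floor
drop 5:j onto {1:l, 3:k}
drop 6:l onto {5:j}
drop 7:m onto {4:i, 6:l}
drop 8:k onto {5:j}
drop 9:m onto {7:m}
drop 10:j onto {8:k, 9:m}
ground layer = {0:k, 1:l, 4:i}
drop-orders for the pieces not yet dropped (sum over which currently-grounded one goes next):
  1 to go: {10} 1
  2 to go: {8,10} 1  {9,10} 1
  3 to go: {7,9,10} 1  {8,9,10} 2
  4 to go: {4,7,9,10} 1  {6,7,9,10} 1  {7,8,9,10} 3
  5 to go: {4,6,7,9,10} 2  {4,7,8,9,10} 4  {6,7,8,9,10} 4
  6 to go: {4,6,7,8,9,10} 10  {5,6,7,8,9,10} 4
  7 to go: {1,5,6,7,8,9,10} 4  {3,5,6,7,8,9,10} 4  {4,5,6,7,8,9,10} 14
  8 to go: {1,3,5,6,7,8,9,10} 8  {1,4,5,6,7,8,9,10} 18  {2,3,5,6,7,8,9,10} 4  {3,4,5,6,7,8,9,10} 18
  9 to go: {0,2,3,5,6,7,8,9,10} 4  {1,2,3,5,6,7,8,9,10} 12  {1,3,4,5,6,7,8,9,10} 44  {2,3,4,5,6,7,8,9,10} 22
  if 0:k drops first: 78 orders
  if 1:l drops first: 26 orders
  if 4:i drops first: 16 orders
heap linearizations: 120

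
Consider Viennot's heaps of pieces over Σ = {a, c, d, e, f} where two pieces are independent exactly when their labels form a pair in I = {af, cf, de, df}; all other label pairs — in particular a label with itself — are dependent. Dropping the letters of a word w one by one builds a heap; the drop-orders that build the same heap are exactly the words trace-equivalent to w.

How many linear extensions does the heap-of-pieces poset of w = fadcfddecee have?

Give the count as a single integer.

drop 0:f onto floor
drop 1:a onto floor
drop 2:d onto {1:a}
drop 3:c onto {2:d}
drop 4:f onto {0:f}
drop 5:d onto {3:c}
drop 6:d onto {5:d}
drop 7:e onto {3:c, 4:f}
drop 8:c onto {6:d, 7:e}
drop 9:e onto {8:c}
drop 10:e onto {9:e}
ground layer = {0:f, 1:a}
drop-orders for the pieces not yet dropped (sum over which currently-grounded one goes next):
  1 to go: {10} 1
  2 to go: {9,10} 1
  3 to go: {8,9,10} 1
  4 to go: {6,8,9,10} 1  {7,8,9,10} 1
  5 to go: {4,7,8,9,10} 1  {5,6,8,9,10} 1  {6,7,8,9,10} 2
  6 to go: {0,4,7,8,9,10} 1  {4,6,7,8,9,10} 3  {5,6,7,8,9,10} 3
  7 to go: {0,4,6,7,8,9,10} 4  {3,5,6,7,8,9,10} 3  {4,5,6,7,8,9,10} 6
  8 to go: {0,4,5,6,7,8,9,10} 10  {2,3,5,6,7,8,9,10} 3  {3,4,5,6,7,8,9,10} 9
  9 to go: {0,3,4,5,6,7,8,9,10} 19  {1,2,3,5,6,7,8,9,10} 3  {2,3,4,5,6,7,8,9,10} 12
  if 0:f drops first: 15 orders
  if 1:a drops first: 31 orders
heap linearizations: 46

46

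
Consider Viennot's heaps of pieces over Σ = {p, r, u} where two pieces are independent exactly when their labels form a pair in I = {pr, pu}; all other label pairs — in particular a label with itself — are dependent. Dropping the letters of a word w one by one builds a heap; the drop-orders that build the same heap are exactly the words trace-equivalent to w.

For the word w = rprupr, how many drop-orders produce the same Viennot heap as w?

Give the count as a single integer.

#0=r has no predecessor
#1=p has no predecessor
#2=r depends on [0:r]
#3=u depends on [2:r]
#4=p depends on [1:p]
#5=r depends on [3:u]
sources: [0:r, 1:p]
N(rest) = Σ N(rest − s) over sources s of rest; N(one piece) = 1:
  size 1 → [4]=1  [5]=1
  size 2 → [1,4]=1  [3,5]=1  [4,5]=2
  size 3 → [1,4,5]=3  [2,3,5]=1  [3,4,5]=3
  size 4 → [0,2,3,5]=1  [1,3,4,5]=6  [2,3,4,5]=4
  first=0(r) contributes 10
  first=1(p) contributes 5
|[w]| = 15

15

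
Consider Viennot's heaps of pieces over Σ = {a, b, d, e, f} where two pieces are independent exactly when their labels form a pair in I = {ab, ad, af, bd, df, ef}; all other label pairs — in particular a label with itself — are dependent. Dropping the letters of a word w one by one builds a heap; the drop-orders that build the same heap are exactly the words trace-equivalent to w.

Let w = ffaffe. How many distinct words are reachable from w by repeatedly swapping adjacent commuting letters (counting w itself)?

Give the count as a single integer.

#0=f has no predecessor
#1=f depends on [0:f]
#2=a has no predecessor
#3=f depends on [1:f]
#4=f depends on [3:f]
#5=e depends on [2:a]
sources: [0:f, 2:a]
N(rest) = Σ N(rest − s) over sources s of rest; N(one piece) = 1:
  size 1 → [4]=1  [5]=1
  size 2 → [2,5]=1  [3,4]=1  [4,5]=2
  size 3 → [1,3,4]=1  [2,4,5]=3  [3,4,5]=3
  size 4 → [0,1,3,4]=1  [1,3,4,5]=4  [2,3,4,5]=6
  first=0(f) contributes 10
  first=2(a) contributes 5
|[w]| = 15

15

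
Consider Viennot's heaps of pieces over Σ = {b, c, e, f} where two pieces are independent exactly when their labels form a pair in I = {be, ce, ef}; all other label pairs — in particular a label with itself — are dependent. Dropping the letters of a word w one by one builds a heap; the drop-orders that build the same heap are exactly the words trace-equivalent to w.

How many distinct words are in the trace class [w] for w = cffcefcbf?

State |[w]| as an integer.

#0=c has no predecessor
#1=f depends on [0:c]
#2=f depends on [1:f]
#3=c depends on [2:f]
#4=e has no predecessor
#5=f depends on [3:c]
#6=c depends on [5:f]
#7=b depends on [6:c]
#8=f depends on [7:b]
sources: [0:c, 4:e]
N(rest) = Σ N(rest − s) over sources s of rest; N(one piece) = 1:
  size 1 → [4]=1  [8]=1
  size 2 → [4,8]=2  [7,8]=1
  size 3 → [4,7,8]=3  [6,7,8]=1
  size 4 → [4,6,7,8]=4  [5,6,7,8]=1
  size 5 → [3,5,6,7,8]=1  [4,5,6,7,8]=5
  size 6 → [2,3,5,6,7,8]=1  [3,4,5,6,7,8]=6
  size 7 → [1,2,3,5,6,7,8]=1  [2,3,4,5,6,7,8]=7
  first=0(c) contributes 8
  first=4(e) contributes 1
|[w]| = 9

9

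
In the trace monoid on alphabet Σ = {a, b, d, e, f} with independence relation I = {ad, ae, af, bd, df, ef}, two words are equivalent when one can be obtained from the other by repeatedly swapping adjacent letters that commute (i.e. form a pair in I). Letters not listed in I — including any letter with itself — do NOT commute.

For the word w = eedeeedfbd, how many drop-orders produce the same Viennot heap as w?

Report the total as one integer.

24

drop 0:e onto floor
drop 1:e onto {0:e}
drop 2:d onto {1:e}
drop 3:e onto {2:d}
drop 4:e onto {3:e}
drop 5:e onto {4:e}
drop 6:d onto {5:e}
drop 7:f onto floor
drop 8:b onto {5:e, 7:f}
drop 9:d onto {6:d}
ground layer = {0:e, 7:f}
drop-orders for the pieces not yet dropped (sum over which currently-grounded one goes next):
  1 to go: {8} 1  {9} 1
  2 to go: {6,9} 1  {7,8} 1  {8,9} 2
  3 to go: {6,8,9} 3  {7,8,9} 3
  4 to go: {5,6,8,9} 3  {6,7,8,9} 6
  5 to go: {4,5,6,8,9} 3  {5,6,7,8,9} 9
  6 to go: {3,4,5,6,8,9} 3  {4,5,6,7,8,9} 12
  7 to go: {2,3,4,5,6,8,9} 3  {3,4,5,6,7,8,9} 15
  8 to go: {1,2,3,4,5,6,8,9} 3  {2,3,4,5,6,7,8,9} 18
  if 0:e drops first: 21 orders
  if 7:f drops first: 3 orders
heap linearizations: 24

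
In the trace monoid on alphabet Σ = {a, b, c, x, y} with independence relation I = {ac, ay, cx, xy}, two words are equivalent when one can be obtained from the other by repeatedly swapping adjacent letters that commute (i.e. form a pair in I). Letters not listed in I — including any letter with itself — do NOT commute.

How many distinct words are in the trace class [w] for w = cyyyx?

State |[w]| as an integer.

5

0(c) covers ∅
1(y) covers 0:c
2(y) covers 1:y
3(y) covers 2:y
4(x) covers ∅
floor of heap: 0:c, 4:x
completions by unplaced set U, small U first (add the entries for U minus each lowest piece of U):
  |U|=1: {3}:1  {4}:1
  |U|=2: {2,3}:1  {3,4}:2
  |U|=3: {1,2,3}:1  {2,3,4}:3
  start at 0(c): 4
  start at 4(x): 1
sum over floor = 5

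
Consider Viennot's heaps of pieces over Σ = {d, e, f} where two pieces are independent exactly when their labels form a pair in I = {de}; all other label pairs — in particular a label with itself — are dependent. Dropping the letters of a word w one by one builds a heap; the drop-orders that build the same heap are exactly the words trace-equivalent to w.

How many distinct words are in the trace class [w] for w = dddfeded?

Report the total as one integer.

6

piece 0:d — minimal
piece 1:d rests on {0:d}
piece 2:d rests on {1:d}
piece 3:f rests on {2:d}
piece 4:e rests on {3:f}
piece 5:d rests on {3:f}
piece 6:e rests on {4:e}
piece 7:d rests on {5:d}
minimal pieces: {0:d}
ways to finish when only these pieces remain (= sum over removing one remaining piece with nothing left below it):
  1 left: {6}→1  {7}→1
  2 left: {4,6}→1  {5,7}→1  {6,7}→2
  3 left: {4,6,7}→3  {5,6,7}→3
  4 left: {4,5,6,7}→6
  5 left: {3,4,5,6,7}→6
  6 left: {2,3,4,5,6,7}→6
  placing 0:d first → 6 extensions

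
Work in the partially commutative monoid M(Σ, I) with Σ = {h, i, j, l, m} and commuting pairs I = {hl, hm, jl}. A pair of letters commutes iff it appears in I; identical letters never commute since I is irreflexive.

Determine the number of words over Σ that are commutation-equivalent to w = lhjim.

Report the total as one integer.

3

0(l) covers ∅
1(h) covers ∅
2(j) covers 1:h
3(i) covers 0:l, 2:j
4(m) covers 3:i
floor of heap: 0:l, 1:h
completions by unplaced set U, small U first (add the entries for U minus each lowest piece of U):
  |U|=1: {4}:1
  |U|=2: {3,4}:1
  |U|=3: {0,3,4}:1  {2,3,4}:1
  start at 0(l): 1
  start at 1(h): 2
sum over floor = 3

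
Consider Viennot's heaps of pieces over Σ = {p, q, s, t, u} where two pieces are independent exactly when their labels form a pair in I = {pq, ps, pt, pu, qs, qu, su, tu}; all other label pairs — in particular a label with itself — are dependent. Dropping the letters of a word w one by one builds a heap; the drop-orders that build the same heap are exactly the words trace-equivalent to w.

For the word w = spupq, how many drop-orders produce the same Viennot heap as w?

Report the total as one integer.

drop 0:s onto floor
drop 1:p onto floor
drop 2:u onto floor
drop 3:p onto {1:p}
drop 4:q onto floor
ground layer = {0:s, 1:p, 2:u, 4:q}
drop-orders for the pieces not yet dropped (sum over which currently-grounded one goes next):
  1 to go: {0} 1  {2} 1  {3} 1  {4} 1
  2 to go: {0,2} 2  {0,3} 2  {0,4} 2  {1,3} 1  {2,3} 2  {2,4} 2  {3,4} 2
  3 to go: {0,1,3} 3  {0,2,3} 6  {0,2,4} 6  {0,3,4} 6  {1,2,3} 3  {1,3,4} 3  {2,3,4} 6
  if 0:s drops first: 12 orders
  if 1:p drops first: 24 orders
  if 2:u drops first: 12 orders
  if 4:q drops first: 12 orders
heap linearizations: 60

60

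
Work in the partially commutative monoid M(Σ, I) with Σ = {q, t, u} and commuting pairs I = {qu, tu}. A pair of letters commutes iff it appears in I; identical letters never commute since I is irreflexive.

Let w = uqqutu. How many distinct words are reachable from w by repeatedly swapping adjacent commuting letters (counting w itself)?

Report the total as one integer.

20

drop 0:u onto floor
drop 1:q onto floor
drop 2:q onto {1:q}
drop 3:u onto {0:u}
drop 4:t onto {2:q}
drop 5:u onto {3:u}
ground layer = {0:u, 1:q}
drop-orders for the pieces not yet dropped (sum over which currently-grounded one goes next):
  1 to go: {4} 1  {5} 1
  2 to go: {2,4} 1  {3,5} 1  {4,5} 2
  3 to go: {0,3,5} 1  {1,2,4} 1  {2,4,5} 3  {3,4,5} 3
  4 to go: {0,3,4,5} 4  {1,2,4,5} 4  {2,3,4,5} 6
  if 0:u drops first: 10 orders
  if 1:q drops first: 10 orders
heap linearizations: 20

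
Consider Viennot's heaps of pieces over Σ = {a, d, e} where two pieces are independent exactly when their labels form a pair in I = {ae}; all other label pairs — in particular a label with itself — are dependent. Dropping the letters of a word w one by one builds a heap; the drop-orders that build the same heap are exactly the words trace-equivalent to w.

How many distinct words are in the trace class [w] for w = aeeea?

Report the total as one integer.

10

piece 0:a — minimal
piece 1:e — minimal
piece 2:e rests on {1:e}
piece 3:e rests on {2:e}
piece 4:a rests on {0:a}
minimal pieces: {0:a, 1:e}
ways to finish when only these pieces remain (= sum over removing one remaining piece with nothing left below it):
  1 left: {3}→1  {4}→1
  2 left: {0,4}→1  {2,3}→1  {3,4}→2
  3 left: {0,3,4}→3  {1,2,3}→1  {2,3,4}→3
  placing 0:a first → 4 extensions
  placing 1:e first → 6 extensions
total linear extensions = 10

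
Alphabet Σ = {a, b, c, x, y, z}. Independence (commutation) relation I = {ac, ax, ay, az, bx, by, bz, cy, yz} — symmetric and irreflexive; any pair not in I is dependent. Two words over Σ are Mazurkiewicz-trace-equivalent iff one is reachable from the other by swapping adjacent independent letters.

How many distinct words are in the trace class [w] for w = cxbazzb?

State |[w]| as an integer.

0(c) covers ∅
1(x) covers 0:c
2(b) covers 0:c
3(a) covers 2:b
4(z) covers 1:x
5(z) covers 4:z
6(b) covers 3:a
floor of heap: 0:c
completions by unplaced set U, small U first (add the entries for U minus each lowest piece of U):
  |U|=1: {5}:1  {6}:1
  |U|=2: {3,6}:1  {4,5}:1  {5,6}:2
  |U|=3: {1,4,5}:1  {2,3,6}:1  {3,5,6}:3  {4,5,6}:3
  |U|=4: {1,4,5,6}:4  {2,3,5,6}:4  {3,4,5,6}:6
  |U|=5: {1,3,4,5,6}:10  {2,3,4,5,6}:10
  start at 0(c): 20

20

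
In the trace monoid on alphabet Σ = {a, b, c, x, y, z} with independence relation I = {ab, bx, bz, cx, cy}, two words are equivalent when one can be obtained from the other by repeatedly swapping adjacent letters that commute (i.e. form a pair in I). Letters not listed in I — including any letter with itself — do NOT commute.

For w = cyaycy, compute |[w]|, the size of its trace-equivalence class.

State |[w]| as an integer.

6

piece 0:c — minimal
piece 1:y — minimal
piece 2:a rests on {0:c, 1:y}
piece 3:y rests on {2:a}
piece 4:c rests on {2:a}
piece 5:y rests on {3:y}
minimal pieces: {0:c, 1:y}
ways to finish when only these pieces remain (= sum over removing one remaining piece with nothing left below it):
  1 left: {4}→1  {5}→1
  2 left: {3,5}→1  {4,5}→2
  3 left: {3,4,5}→3
  4 left: {2,3,4,5}→3
  placing 0:c first → 3 extensions
  placing 1:y first → 3 extensions
total linear extensions = 6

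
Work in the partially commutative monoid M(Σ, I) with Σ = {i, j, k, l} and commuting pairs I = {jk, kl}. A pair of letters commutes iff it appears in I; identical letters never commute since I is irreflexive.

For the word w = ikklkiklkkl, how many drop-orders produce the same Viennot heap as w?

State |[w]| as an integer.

piece 0:i — minimal
piece 1:k rests on {0:i}
piece 2:k rests on {1:k}
piece 3:l rests on {0:i}
piece 4:k rests on {2:k}
piece 5:i rests on {3:l, 4:k}
piece 6:k rests on {5:i}
piece 7:l rests on {5:i}
piece 8:k rests on {6:k}
piece 9:k rests on {8:k}
piece 10:l rests on {7:l}
minimal pieces: {0:i}
ways to finish when only these pieces remain (= sum over removing one remaining piece with nothing left below it):
  1 left: {9}→1  {10}→1
  2 left: {7,10}→1  {8,9}→1  {9,10}→2
  3 left: {6,8,9}→1  {7,9,10}→3  {8,9,10}→3
  4 left: {6,8,9,10}→4  {7,8,9,10}→6
  5 left: {6,7,8,9,10}→10
  6 left: {5,6,7,8,9,10}→10
  7 left: {3,5,6,7,8,9,10}→10  {4,5,6,7,8,9,10}→10
  8 left: {2,4,5,6,7,8,9,10}→10  {3,4,5,6,7,8,9,10}→20
  9 left: {1,2,4,5,6,7,8,9,10}→10  {2,3,4,5,6,7,8,9,10}→30
  placing 0:i first → 40 extensions

40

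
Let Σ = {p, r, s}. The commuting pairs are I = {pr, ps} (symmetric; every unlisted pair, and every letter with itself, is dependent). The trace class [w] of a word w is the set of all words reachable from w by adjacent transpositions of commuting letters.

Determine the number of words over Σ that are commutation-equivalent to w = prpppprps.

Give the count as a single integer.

84

drop 0:p onto floor
drop 1:r onto floor
drop 2:p onto {0:p}
drop 3:p onto {2:p}
drop 4:p onto {3:p}
drop 5:p onto {4:p}
drop 6:r onto {1:r}
drop 7:p onto {5:p}
drop 8:s onto {6:r}
ground layer = {0:p, 1:r}
drop-orders for the pieces not yet dropped (sum over which currently-grounded one goes next):
  1 to go: {7} 1  {8} 1
  2 to go: {5,7} 1  {6,8} 1  {7,8} 2
  3 to go: {1,6,8} 1  {4,5,7} 1  {5,7,8} 3  {6,7,8} 3
  4 to go: {1,6,7,8} 4  {3,4,5,7} 1  {4,5,7,8} 4  {5,6,7,8} 6
  5 to go: {1,5,6,7,8} 10  {2,3,4,5,7} 1  {3,4,5,7,8} 5  {4,5,6,7,8} 10
  6 to go: {0,2,3,4,5,7} 1  {1,4,5,6,7,8} 20  {2,3,4,5,7,8} 6  {3,4,5,6,7,8} 15
  7 to go: {0,2,3,4,5,7,8} 7  {1,3,4,5,6,7,8} 35  {2,3,4,5,6,7,8} 21
  if 0:p drops first: 56 orders
  if 1:r drops first: 28 orders
heap linearizations: 84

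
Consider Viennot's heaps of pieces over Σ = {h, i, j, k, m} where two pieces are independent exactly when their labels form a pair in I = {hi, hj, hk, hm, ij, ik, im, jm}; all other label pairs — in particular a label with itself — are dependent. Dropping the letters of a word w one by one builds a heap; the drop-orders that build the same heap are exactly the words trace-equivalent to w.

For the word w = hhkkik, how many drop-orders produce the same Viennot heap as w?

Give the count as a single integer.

0(h) covers ∅
1(h) covers 0:h
2(k) covers ∅
3(k) covers 2:k
4(i) covers ∅
5(k) covers 3:k
floor of heap: 0:h, 2:k, 4:i
completions by unplaced set U, small U first (add the entries for U minus each lowest piece of U):
  |U|=1: {1}:1  {4}:1  {5}:1
  |U|=2: {0,1}:1  {1,4}:2  {1,5}:2  {3,5}:1  {4,5}:2
  |U|=3: {0,1,4}:3  {0,1,5}:3  {1,3,5}:3  {1,4,5}:6  {2,3,5}:1  {3,4,5}:3
  |U|=4: {0,1,3,5}:6  {0,1,4,5}:12  {1,2,3,5}:4  {1,3,4,5}:12  {2,3,4,5}:4
  start at 0(h): 20
  start at 2(k): 30
  start at 4(i): 10
sum over floor = 60

60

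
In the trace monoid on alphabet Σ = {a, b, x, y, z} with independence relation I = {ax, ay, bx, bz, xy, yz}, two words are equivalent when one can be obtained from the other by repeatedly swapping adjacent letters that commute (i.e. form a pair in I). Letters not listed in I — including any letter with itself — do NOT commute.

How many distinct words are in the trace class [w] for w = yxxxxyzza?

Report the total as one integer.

0(y) covers ∅
1(x) covers ∅
2(x) covers 1:x
3(x) covers 2:x
4(x) covers 3:x
5(y) covers 0:y
6(z) covers 4:x
7(z) covers 6:z
8(a) covers 7:z
floor of heap: 0:y, 1:x
completions by unplaced set U, small U first (add the entries for U minus each lowest piece of U):
  |U|=1: {5}:1  {8}:1
  |U|=2: {0,5}:1  {5,8}:2  {7,8}:1
  |U|=3: {0,5,8}:3  {5,7,8}:3  {6,7,8}:1
  |U|=4: {0,5,7,8}:6  {4,6,7,8}:1  {5,6,7,8}:4
  |U|=5: {0,5,6,7,8}:10  {3,4,6,7,8}:1  {4,5,6,7,8}:5
  |U|=6: {0,4,5,6,7,8}:15  {2,3,4,6,7,8}:1  {3,4,5,6,7,8}:6
  |U|=7: {0,3,4,5,6,7,8}:21  {1,2,3,4,6,7,8}:1  {2,3,4,5,6,7,8}:7
  start at 0(y): 8
  start at 1(x): 28
sum over floor = 36

36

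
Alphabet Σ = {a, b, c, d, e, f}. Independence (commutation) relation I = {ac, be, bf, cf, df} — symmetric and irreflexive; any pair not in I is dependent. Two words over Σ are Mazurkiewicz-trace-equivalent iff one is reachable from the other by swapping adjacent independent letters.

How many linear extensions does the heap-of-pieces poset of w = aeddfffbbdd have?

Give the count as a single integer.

#0=a has no predecessor
#1=e depends on [0:a]
#2=d depends on [1:e]
#3=d depends on [2:d]
#4=f depends on [1:e]
#5=f depends on [4:f]
#6=f depends on [5:f]
#7=b depends on [3:d]
#8=b depends on [7:b]
#9=d depends on [8:b]
#10=d depends on [9:d]
sources: [0:a]
N(rest) = Σ N(rest − s) over sources s of rest; N(one piece) = 1:
  size 1 → [6]=1  [10]=1
  size 2 → [5,6]=1  [6,10]=2  [9,10]=1
  size 3 → [4,5,6]=1  [5,6,10]=3  [6,9,10]=3  [8,9,10]=1
  size 4 → [4,5,6,10]=4  [5,6,9,10]=6  [6,8,9,10]=4  [7,8,9,10]=1
  size 5 → [3,7,8,9,10]=1  [4,5,6,9,10]=10  [5,6,8,9,10]=10  [6,7,8,9,10]=5
  size 6 → [2,3,7,8,9,10]=1  [3,6,7,8,9,10]=6  [4,5,6,8,9,10]=20  [5,6,7,8,9,10]=15
  size 7 → [2,3,6,7,8,9,10]=7  [3,5,6,7,8,9,10]=21  [4,5,6,7,8,9,10]=35
  size 8 → [2,3,5,6,7,8,9,10]=28  [3,4,5,6,7,8,9,10]=56
  size 9 → [2,3,4,5,6,7,8,9,10]=84
  first=0(a) contributes 84

84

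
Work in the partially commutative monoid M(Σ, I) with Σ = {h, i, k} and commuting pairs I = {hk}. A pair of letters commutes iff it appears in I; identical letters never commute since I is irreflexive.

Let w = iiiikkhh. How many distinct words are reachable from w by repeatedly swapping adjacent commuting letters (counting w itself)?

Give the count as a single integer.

6

0(i) covers ∅
1(i) covers 0:i
2(i) covers 1:i
3(i) covers 2:i
4(k) covers 3:i
5(k) covers 4:k
6(h) covers 3:i
7(h) covers 6:h
floor of heap: 0:i
completions by unplaced set U, small U first (add the entries for U minus each lowest piece of U):
  |U|=1: {5}:1  {7}:1
  |U|=2: {4,5}:1  {5,7}:2  {6,7}:1
  |U|=3: {4,5,7}:3  {5,6,7}:3
  |U|=4: {4,5,6,7}:6
  |U|=5: {3,4,5,6,7}:6
  |U|=6: {2,3,4,5,6,7}:6
  start at 0(i): 6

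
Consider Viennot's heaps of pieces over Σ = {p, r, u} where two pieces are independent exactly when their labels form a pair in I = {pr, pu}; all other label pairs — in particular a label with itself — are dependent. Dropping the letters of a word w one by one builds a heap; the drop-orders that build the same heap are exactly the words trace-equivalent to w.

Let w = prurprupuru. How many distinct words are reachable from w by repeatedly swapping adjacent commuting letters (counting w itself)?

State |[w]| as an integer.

165

0(p) covers ∅
1(r) covers ∅
2(u) covers 1:r
3(r) covers 2:u
4(p) covers 0:p
5(r) covers 3:r
6(u) covers 5:r
7(p) covers 4:p
8(u) covers 6:u
9(r) covers 8:u
10(u) covers 9:r
floor of heap: 0:p, 1:r
completions by unplaced set U, small U first (add the entries for U minus each lowest piece of U):
  |U|=1: {7}:1  {10}:1
  |U|=2: {4,7}:1  {7,10}:2  {9,10}:1
  |U|=3: {0,4,7}:1  {4,7,10}:3  {7,9,10}:3  {8,9,10}:1
  |U|=4: {0,4,7,10}:4  {4,7,9,10}:6  {6,8,9,10}:1  {7,8,9,10}:4
  |U|=5: {0,4,7,9,10}:10  {4,7,8,9,10}:10  {5,6,8,9,10}:1  {6,7,8,9,10}:5
  |U|=6: {0,4,7,8,9,10}:20  {3,5,6,8,9,10}:1  {4,6,7,8,9,10}:15  {5,6,7,8,9,10}:6
  |U|=7: {0,4,6,7,8,9,10}:35  {2,3,5,6,8,9,10}:1  {3,5,6,7,8,9,10}:7  {4,5,6,7,8,9,10}:21
  |U|=8: {0,4,5,6,7,8,9,10}:56  {1,2,3,5,6,8,9,10}:1  {2,3,5,6,7,8,9,10}:8  {3,4,5,6,7,8,9,10}:28
  |U|=9: {0,3,4,5,6,7,8,9,10}:84  {1,2,3,5,6,7,8,9,10}:9  {2,3,4,5,6,7,8,9,10}:36
  start at 0(p): 45
  start at 1(r): 120
sum over floor = 165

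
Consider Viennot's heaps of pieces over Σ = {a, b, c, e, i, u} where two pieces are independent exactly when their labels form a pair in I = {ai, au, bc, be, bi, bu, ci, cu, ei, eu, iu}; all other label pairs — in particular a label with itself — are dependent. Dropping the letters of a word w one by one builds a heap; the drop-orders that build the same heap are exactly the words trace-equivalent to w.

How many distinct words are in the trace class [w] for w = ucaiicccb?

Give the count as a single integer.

1008

drop 0:u onto floor
drop 1:c onto floor
drop 2:a onto {1:c}
drop 3:i onto floor
drop 4:i onto {3:i}
drop 5:c onto {2:a}
drop 6:c onto {5:c}
drop 7:c onto {6:c}
drop 8:b onto {2:a}
ground layer = {0:u, 1:c, 3:i}
drop-orders for the pieces not yet dropped (sum over which currently-grounded one goes next):
  1 to go: {0} 1  {4} 1  {7} 1  {8} 1
  2 to go: {0,4} 2  {0,7} 2  {0,8} 2  {3,4} 1  {4,7} 2  {4,8} 2  {6,7} 1  {7,8} 2
  3 to go: {0,3,4} 3  {0,4,7} 6  {0,4,8} 6  {0,6,7} 3  {0,7,8} 6  {3,4,7} 3  {3,4,8} 3  {4,6,7} 3  {4,7,8} 6  {5,6,7} 1  {6,7,8} 3
  4 to go: {0,3,4,7} 12  {0,3,4,8} 12  {0,4,6,7} 12  {0,4,7,8} 24  {0,5,6,7} 4  {0,6,7,8} 12  {3,4,6,7} 6  {3,4,7,8} 12  {4,5,6,7} 4  {4,6,7,8} 12  {5,6,7,8} 4
  5 to go: {0,3,4,6,7} 30  {0,3,4,7,8} 60  {0,4,5,6,7} 20  {0,4,6,7,8} 60  {0,5,6,7,8} 20  {2,5,6,7,8} 4  {3,4,5,6,7} 10  {3,4,6,7,8} 30  {4,5,6,7,8} 20
  6 to go: {0,2,5,6,7,8} 24  {0,3,4,5,6,7} 60  {0,3,4,6,7,8} 180  {0,4,5,6,7,8} 120  {1,2,5,6,7,8} 4  {2,4,5,6,7,8} 24  {3,4,5,6,7,8} 60
  7 to go: {0,1,2,5,6,7,8} 28  {0,2,4,5,6,7,8} 168  {0,3,4,5,6,7,8} 420  {1,2,4,5,6,7,8} 28  {2,3,4,5,6,7,8} 84
  if 0:u drops first: 112 orders
  if 1:c drops first: 672 orders
  if 3:i drops first: 224 orders
heap linearizations: 1008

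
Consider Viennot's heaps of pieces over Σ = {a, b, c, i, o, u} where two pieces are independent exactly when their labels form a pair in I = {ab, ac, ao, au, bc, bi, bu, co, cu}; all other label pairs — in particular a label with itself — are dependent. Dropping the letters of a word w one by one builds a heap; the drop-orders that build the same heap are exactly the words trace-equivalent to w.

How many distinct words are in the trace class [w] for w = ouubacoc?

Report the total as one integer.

#0=o has no predecessor
#1=u depends on [0:o]
#2=u depends on [1:u]
#3=b depends on [0:o]
#4=a has no predecessor
#5=c has no predecessor
#6=o depends on [2:u, 3:b]
#7=c depends on [5:c]
sources: [0:o, 4:a, 5:c]
N(rest) = Σ N(rest − s) over sources s of rest; N(one piece) = 1:
  size 1 → [4]=1  [6]=1  [7]=1
  size 2 → [2,6]=1  [3,6]=1  [4,6]=2  [4,7]=2  [5,7]=1  [6,7]=2
  size 3 → [1,2,6]=1  [2,3,6]=2  [2,4,6]=3  [2,6,7]=3  [3,4,6]=3  [3,6,7]=3  [4,5,7]=3  [4,6,7]=6  [5,6,7]=3
  size 4 → [1,2,3,6]=3  [1,2,4,6]=4  [1,2,6,7]=4  [2,3,4,6]=8  [2,3,6,7]=8  [2,4,6,7]=12  [2,5,6,7]=6  [3,4,6,7]=12  [3,5,6,7]=6  [4,5,6,7]=12
  size 5 → [0,1,2,3,6]=3  [1,2,3,4,6]=15  [1,2,3,6,7]=15  [1,2,4,6,7]=20  [1,2,5,6,7]=10  [2,3,4,6,7]=40  [2,3,5,6,7]=20  [2,4,5,6,7]=30  [3,4,5,6,7]=30
  size 6 → [0,1,2,3,4,6]=18  [0,1,2,3,6,7]=18  [1,2,3,4,6,7]=90  [1,2,3,5,6,7]=45  [1,2,4,5,6,7]=60  [2,3,4,5,6,7]=120
  first=0(o) contributes 315
  first=4(a) contributes 63
  first=5(c) contributes 126
|[w]| = 504

504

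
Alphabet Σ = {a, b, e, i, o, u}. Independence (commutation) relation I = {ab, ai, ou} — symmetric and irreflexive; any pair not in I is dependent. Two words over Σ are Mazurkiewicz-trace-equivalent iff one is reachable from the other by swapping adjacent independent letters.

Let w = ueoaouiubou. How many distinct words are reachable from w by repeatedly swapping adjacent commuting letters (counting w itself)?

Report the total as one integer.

drop 0:u onto floor
drop 1:e onto {0:u}
drop 2:o onto {1:e}
drop 3:a onto {2:o}
drop 4:o onto {3:a}
drop 5:u onto {3:a}
drop 6:i onto {4:o, 5:u}
drop 7:u onto {6:i}
drop 8:b onto {7:u}
drop 9:o onto {8:b}
drop 10:u onto {8:b}
ground layer = {0:u}
drop-orders for the pieces not yet dropped (sum over which currently-grounded one goes next):
  1 to go: {9} 1  {10} 1
  2 to go: {9,10} 2
  3 to go: {8,9,10} 2
  4 to go: {7,8,9,10} 2
  5 to go: {6,7,8,9,10} 2
  6 to go: {4,6,7,8,9,10} 2  {5,6,7,8,9,10} 2
  7 to go: {4,5,6,7,8,9,10} 4
  8 to go: {3,4,5,6,7,8,9,10} 4
  9 to go: {2,3,4,5,6,7,8,9,10} 4
  if 0:u drops first: 4 orders

4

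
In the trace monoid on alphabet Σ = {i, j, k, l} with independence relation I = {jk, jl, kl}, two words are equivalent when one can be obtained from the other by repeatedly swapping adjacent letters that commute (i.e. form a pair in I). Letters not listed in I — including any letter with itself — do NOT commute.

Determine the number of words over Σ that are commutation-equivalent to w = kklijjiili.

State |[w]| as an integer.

0(k) covers ∅
1(k) covers 0:k
2(l) covers ∅
3(i) covers 1:k, 2:l
4(j) covers 3:i
5(j) covers 4:j
6(i) covers 5:j
7(i) covers 6:i
8(l) covers 7:i
9(i) covers 8:l
floor of heap: 0:k, 2:l
completions by unplaced set U, small U first (add the entries for U minus each lowest piece of U):
  |U|=1: {9}:1
  |U|=2: {8,9}:1
  |U|=3: {7,8,9}:1
  |U|=4: {6,7,8,9}:1
  |U|=5: {5,6,7,8,9}:1
  |U|=6: {4,5,6,7,8,9}:1
  |U|=7: {3,4,5,6,7,8,9}:1
  |U|=8: {1,3,4,5,6,7,8,9}:1  {2,3,4,5,6,7,8,9}:1
  start at 0(k): 2
  start at 2(l): 1
sum over floor = 3

3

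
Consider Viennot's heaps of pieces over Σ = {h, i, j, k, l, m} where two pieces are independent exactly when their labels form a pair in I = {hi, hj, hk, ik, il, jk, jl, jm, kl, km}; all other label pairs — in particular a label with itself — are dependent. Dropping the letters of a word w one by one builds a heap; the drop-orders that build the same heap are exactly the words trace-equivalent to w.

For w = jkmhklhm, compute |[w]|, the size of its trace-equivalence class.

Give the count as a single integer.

168

0(j) covers ∅
1(k) covers ∅
2(m) covers ∅
3(h) covers 2:m
4(k) covers 1:k
5(l) covers 3:h
6(h) covers 5:l
7(m) covers 6:h
floor of heap: 0:j, 1:k, 2:m
completions by unplaced set U, small U first (add the entries for U minus each lowest piece of U):
  |U|=1: {0}:1  {4}:1  {7}:1
  |U|=2: {0,4}:2  {0,7}:2  {1,4}:1  {4,7}:2  {6,7}:1
  |U|=3: {0,1,4}:3  {0,4,7}:6  {0,6,7}:3  {1,4,7}:3  {4,6,7}:3  {5,6,7}:1
  |U|=4: {0,1,4,7}:12  {0,4,6,7}:12  {0,5,6,7}:4  {1,4,6,7}:6  {3,5,6,7}:1  {4,5,6,7}:4
  |U|=5: {0,1,4,6,7}:30  {0,3,5,6,7}:5  {0,4,5,6,7}:20  {1,4,5,6,7}:10  {2,3,5,6,7}:1  {3,4,5,6,7}:5
  |U|=6: {0,1,4,5,6,7}:60  {0,2,3,5,6,7}:6  {0,3,4,5,6,7}:30  {1,3,4,5,6,7}:15  {2,3,4,5,6,7}:6
  start at 0(j): 21
  start at 1(k): 42
  start at 2(m): 105
sum over floor = 168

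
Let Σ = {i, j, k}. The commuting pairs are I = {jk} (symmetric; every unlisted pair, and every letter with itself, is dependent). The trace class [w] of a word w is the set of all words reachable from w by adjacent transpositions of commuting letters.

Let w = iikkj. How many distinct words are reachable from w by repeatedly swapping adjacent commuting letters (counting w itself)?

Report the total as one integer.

3

piece 0:i — minimal
piece 1:i rests on {0:i}
piece 2:k rests on {1:i}
piece 3:k rests on {2:k}
piece 4:j rests on {1:i}
minimal pieces: {0:i}
ways to finish when only these pieces remain (= sum over removing one remaining piece with nothing left below it):
  1 left: {3}→1  {4}→1
  2 left: {2,3}→1  {3,4}→2
  3 left: {2,3,4}→3
  placing 0:i first → 3 extensions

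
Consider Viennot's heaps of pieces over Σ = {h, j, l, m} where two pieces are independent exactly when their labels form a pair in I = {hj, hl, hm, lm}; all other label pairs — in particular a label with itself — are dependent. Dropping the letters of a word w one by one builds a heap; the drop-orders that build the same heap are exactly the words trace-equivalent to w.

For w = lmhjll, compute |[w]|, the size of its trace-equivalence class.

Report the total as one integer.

12

piece 0:l — minimal
piece 1:m — minimal
piece 2:h — minimal
piece 3:j rests on {0:l, 1:m}
piece 4:l rests on {3:j}
piece 5:l rests on {4:l}
minimal pieces: {0:l, 1:m, 2:h}
ways to finish when only these pieces remain (= sum over removing one remaining piece with nothing left below it):
  1 left: {2}→1  {5}→1
  2 left: {2,5}→2  {4,5}→1
  3 left: {2,4,5}→3  {3,4,5}→1
  4 left: {0,3,4,5}→1  {1,3,4,5}→1  {2,3,4,5}→4
  placing 0:l first → 5 extensions
  placing 1:m first → 5 extensions
  placing 2:h first → 2 extensions
total linear extensions = 12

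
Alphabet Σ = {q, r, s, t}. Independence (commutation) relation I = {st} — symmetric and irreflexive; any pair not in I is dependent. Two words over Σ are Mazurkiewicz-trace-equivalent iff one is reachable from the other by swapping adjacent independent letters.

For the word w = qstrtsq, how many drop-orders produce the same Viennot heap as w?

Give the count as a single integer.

4

piece 0:q — minimal
piece 1:s rests on {0:q}
piece 2:t rests on {0:q}
piece 3:r rests on {1:s, 2:t}
piece 4:t rests on {3:r}
piece 5:s rests on {3:r}
piece 6:q rests on {4:t, 5:s}
minimal pieces: {0:q}
ways to finish when only these pieces remain (= sum over removing one remaining piece with nothing left below it):
  1 left: {6}→1
  2 left: {4,6}→1  {5,6}→1
  3 left: {4,5,6}→2
  4 left: {3,4,5,6}→2
  5 left: {1,3,4,5,6}→2  {2,3,4,5,6}→2
  placing 0:q first → 4 extensions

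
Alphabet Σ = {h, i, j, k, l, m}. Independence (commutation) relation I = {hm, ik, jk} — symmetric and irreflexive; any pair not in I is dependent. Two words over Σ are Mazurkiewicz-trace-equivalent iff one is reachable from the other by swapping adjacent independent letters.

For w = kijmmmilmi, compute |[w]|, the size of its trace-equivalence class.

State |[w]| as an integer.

3

#0=k has no predecessor
#1=i has no predecessor
#2=j depends on [1:i]
#3=m depends on [0:k, 2:j]
#4=m depends on [3:m]
#5=m depends on [4:m]
#6=i depends on [5:m]
#7=l depends on [6:i]
#8=m depends on [7:l]
#9=i depends on [8:m]
sources: [0:k, 1:i]
N(rest) = Σ N(rest − s) over sources s of rest; N(one piece) = 1:
  size 1 → [9]=1
  size 2 → [8,9]=1
  size 3 → [7,8,9]=1
  size 4 → [6,7,8,9]=1
  size 5 → [5,6,7,8,9]=1
  size 6 → [4,5,6,7,8,9]=1
  size 7 → [3,4,5,6,7,8,9]=1
  size 8 → [0,3,4,5,6,7,8,9]=1  [2,3,4,5,6,7,8,9]=1
  first=0(k) contributes 1
  first=1(i) contributes 2
|[w]| = 3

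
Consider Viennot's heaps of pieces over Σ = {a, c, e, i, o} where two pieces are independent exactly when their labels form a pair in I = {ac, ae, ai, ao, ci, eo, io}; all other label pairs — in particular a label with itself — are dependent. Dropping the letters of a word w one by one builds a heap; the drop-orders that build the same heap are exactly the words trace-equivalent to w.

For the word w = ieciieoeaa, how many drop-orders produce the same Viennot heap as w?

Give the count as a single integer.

540

drop 0:i onto floor
drop 1:e onto {0:i}
drop 2:c onto {1:e}
drop 3:i onto {1:e}
drop 4:i onto {3:i}
drop 5:e onto {2:c, 4:i}
drop 6:o onto {2:c}
drop 7:e onto {5:e}
drop 8:a onto floor
drop 9:a onto {8:a}
ground layer = {0:i, 8:a}
drop-orders for the pieces not yet dropped (sum over which currently-grounded one goes next):
  1 to go: {6} 1  {7} 1  {9} 1
  2 to go: {5,7} 1  {6,7} 2  {6,9} 2  {7,9} 2  {8,9} 1
  3 to go: {4,5,7} 1  {5,6,7} 3  {5,7,9} 3  {6,7,9} 6  {6,8,9} 3  {7,8,9} 3
  4 to go: {2,5,6,7} 3  {3,4,5,7} 1  {4,5,6,7} 4  {4,5,7,9} 4  {5,6,7,9} 12  {5,7,8,9} 6  {6,7,8,9} 12
  5 to go: {2,4,5,6,7} 7  {2,5,6,7,9} 15  {3,4,5,6,7} 5  {3,4,5,7,9} 5  {4,5,6,7,9} 20  {4,5,7,8,9} 10  {5,6,7,8,9} 30
  6 to go: {2,3,4,5,6,7} 12  {2,4,5,6,7,9} 42  {2,5,6,7,8,9} 45  {3,4,5,6,7,9} 30  {3,4,5,7,8,9} 15  {4,5,6,7,8,9} 60
  7 to go: {1,2,3,4,5,6,7} 12  {2,3,4,5,6,7,9} 84  {2,4,5,6,7,8,9} 147  {3,4,5,6,7,8,9} 105
  8 to go: {0,1,2,3,4,5,6,7} 12  {1,2,3,4,5,6,7,9} 96  {2,3,4,5,6,7,8,9} 336
  if 0:i drops first: 432 orders
  if 8:a drops first: 108 orders
heap linearizations: 540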